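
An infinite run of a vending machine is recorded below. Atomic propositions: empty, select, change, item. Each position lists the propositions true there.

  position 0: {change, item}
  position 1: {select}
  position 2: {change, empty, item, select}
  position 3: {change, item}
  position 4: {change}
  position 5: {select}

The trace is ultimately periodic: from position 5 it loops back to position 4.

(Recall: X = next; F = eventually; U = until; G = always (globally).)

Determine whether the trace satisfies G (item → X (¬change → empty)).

item → X (¬change → empty) must hold at every position from 0 onward. It fails at position 0, so G (item → X (¬change → empty)) is false.
Positions where item holds: 0, 2, 3.
Check X (¬change → empty) at each: 0→fails, 2→ok, 3→ok.

No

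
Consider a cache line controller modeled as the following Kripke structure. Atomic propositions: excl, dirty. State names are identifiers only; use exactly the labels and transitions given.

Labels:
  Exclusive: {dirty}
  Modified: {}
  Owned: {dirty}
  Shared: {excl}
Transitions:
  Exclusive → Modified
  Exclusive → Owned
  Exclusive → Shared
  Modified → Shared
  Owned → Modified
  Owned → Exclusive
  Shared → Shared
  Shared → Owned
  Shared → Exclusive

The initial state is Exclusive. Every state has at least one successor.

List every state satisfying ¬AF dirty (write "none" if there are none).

States satisfying dirty: {Exclusive, Owned}.
States satisfying AF dirty: {Exclusive, Owned}.
States satisfying ¬AF dirty: {Modified, Shared}.

{Modified, Shared}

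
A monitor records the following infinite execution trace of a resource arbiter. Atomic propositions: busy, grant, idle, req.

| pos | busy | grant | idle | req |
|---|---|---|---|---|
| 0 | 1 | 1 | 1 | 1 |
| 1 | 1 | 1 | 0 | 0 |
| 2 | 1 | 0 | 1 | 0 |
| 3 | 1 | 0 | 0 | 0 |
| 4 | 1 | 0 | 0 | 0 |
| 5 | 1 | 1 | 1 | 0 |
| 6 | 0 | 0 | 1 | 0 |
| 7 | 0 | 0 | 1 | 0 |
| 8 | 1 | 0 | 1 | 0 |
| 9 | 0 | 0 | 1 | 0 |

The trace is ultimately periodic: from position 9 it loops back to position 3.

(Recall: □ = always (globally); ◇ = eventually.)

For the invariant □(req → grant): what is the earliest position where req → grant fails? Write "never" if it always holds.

never

req → grant holds at every position 0..9, and those are all the positions the trace ever visits, so the invariant □(req → grant) is never violated.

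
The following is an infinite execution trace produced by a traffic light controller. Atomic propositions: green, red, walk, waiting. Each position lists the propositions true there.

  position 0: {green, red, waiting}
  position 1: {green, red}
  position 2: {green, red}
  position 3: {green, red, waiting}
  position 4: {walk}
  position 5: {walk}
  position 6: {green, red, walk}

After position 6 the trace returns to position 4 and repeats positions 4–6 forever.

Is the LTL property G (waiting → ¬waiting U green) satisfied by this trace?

waiting → ¬waiting U green holds at every position 0..6, and those are all positions ever visited, so G (waiting → ¬waiting U green) holds.
Positions where waiting holds: 0, 3.
Check ¬waiting U green at each: 0→ok, 3→ok.

Satisfied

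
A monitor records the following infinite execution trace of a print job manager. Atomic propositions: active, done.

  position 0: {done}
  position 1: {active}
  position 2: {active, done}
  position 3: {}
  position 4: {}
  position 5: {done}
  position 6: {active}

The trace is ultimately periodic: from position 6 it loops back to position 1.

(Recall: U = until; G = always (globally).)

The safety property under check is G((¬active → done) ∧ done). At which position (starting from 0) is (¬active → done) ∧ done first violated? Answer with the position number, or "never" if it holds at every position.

Check (¬active → done) ∧ done at each position in order: 0 ✓.
At position 1 the labels are {active}, so (¬active → done) ∧ done is false there. This is the first violation.

1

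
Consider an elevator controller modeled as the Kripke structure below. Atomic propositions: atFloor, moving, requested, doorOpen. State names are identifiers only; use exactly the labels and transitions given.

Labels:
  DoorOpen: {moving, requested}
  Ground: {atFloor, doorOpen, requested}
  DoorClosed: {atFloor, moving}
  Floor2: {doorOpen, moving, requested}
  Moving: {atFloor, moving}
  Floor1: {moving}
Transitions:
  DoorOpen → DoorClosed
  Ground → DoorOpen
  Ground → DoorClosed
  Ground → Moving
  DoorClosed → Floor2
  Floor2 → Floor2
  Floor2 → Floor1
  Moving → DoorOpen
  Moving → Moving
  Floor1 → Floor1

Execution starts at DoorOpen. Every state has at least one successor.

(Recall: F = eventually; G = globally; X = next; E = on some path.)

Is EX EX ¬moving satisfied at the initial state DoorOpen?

States satisfying EX ¬moving: ∅.
States satisfying EX EX ¬moving: ∅.
No suitable path/successor from DoorOpen witnesses the formula.
DoorOpen ∉ Sat(EX EX ¬moving).

No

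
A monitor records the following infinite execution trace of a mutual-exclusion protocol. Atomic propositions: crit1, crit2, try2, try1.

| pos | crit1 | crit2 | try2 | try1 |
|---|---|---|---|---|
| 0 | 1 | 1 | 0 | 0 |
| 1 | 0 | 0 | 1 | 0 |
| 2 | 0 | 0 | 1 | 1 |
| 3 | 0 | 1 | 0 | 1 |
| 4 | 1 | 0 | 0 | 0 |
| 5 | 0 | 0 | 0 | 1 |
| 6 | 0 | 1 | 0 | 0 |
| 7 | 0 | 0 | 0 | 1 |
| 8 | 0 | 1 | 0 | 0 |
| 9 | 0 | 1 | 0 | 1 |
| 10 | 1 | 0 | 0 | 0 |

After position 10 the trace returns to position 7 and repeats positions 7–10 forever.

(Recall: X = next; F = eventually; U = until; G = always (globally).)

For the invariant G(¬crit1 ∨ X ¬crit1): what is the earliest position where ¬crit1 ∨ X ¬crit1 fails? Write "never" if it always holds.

never

¬crit1 ∨ X ¬crit1 holds at every position 0..10, and those are all the positions the trace ever visits, so the invariant G(¬crit1 ∨ X ¬crit1) is never violated.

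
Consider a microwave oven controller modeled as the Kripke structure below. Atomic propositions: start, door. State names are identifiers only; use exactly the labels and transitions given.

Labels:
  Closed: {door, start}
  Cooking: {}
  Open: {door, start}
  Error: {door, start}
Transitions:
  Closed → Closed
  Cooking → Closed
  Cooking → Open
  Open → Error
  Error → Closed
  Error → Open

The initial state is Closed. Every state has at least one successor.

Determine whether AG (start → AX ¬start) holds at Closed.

States satisfying start → AX ¬start: {Cooking}.
States satisfying AG (start → AX ¬start): ∅.
Closed is reachable from Closed and violates start → AX ¬start, so AG fails at Closed.
Closed ∉ Sat(AG (start → AX ¬start)).

Violated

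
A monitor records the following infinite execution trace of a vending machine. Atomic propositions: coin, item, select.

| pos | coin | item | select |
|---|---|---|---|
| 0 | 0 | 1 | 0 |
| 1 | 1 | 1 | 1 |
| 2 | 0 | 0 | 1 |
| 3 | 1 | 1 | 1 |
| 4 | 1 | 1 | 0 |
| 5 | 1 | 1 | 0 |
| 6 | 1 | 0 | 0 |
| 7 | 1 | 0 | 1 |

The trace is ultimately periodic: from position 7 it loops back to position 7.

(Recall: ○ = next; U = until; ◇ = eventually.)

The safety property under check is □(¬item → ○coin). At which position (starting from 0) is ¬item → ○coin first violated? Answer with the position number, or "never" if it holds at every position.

never

¬item → ○coin holds at every position 0..7, and those are all the positions the trace ever visits, so the invariant □(¬item → ○coin) is never violated.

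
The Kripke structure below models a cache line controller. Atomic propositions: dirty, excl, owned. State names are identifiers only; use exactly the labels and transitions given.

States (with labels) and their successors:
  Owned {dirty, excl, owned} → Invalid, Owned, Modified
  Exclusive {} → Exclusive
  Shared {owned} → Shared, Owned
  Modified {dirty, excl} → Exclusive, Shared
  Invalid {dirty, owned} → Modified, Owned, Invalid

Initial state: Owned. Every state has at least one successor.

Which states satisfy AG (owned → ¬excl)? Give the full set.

{Exclusive}

States satisfying owned → ¬excl: {Exclusive, Shared, Modified, Invalid}.
States satisfying AG (owned → ¬excl): {Exclusive}.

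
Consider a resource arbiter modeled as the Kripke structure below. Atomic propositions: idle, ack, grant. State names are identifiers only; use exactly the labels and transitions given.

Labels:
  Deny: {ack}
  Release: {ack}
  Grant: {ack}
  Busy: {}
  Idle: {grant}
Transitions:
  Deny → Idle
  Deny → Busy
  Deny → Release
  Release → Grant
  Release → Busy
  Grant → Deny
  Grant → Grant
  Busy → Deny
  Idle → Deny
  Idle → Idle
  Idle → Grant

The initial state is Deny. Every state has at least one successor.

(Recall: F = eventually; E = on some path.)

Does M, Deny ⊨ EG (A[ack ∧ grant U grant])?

Violated

States satisfying A[ack ∧ grant U grant]: {Idle}.
States satisfying EG (A[ack ∧ grant U grant]): {Idle}.
No suitable path/successor from Deny witnesses the formula.
Deny ∉ Sat(EG (A[ack ∧ grant U grant])).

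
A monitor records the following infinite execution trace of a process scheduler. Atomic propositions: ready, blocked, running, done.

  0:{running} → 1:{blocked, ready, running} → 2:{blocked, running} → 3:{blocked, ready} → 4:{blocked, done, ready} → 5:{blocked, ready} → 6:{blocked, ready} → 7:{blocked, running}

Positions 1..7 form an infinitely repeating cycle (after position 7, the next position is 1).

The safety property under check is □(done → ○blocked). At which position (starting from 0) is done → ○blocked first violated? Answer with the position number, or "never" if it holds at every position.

done → ○blocked holds at every position 0..7, and those are all the positions the trace ever visits, so the invariant □(done → ○blocked) is never violated.

never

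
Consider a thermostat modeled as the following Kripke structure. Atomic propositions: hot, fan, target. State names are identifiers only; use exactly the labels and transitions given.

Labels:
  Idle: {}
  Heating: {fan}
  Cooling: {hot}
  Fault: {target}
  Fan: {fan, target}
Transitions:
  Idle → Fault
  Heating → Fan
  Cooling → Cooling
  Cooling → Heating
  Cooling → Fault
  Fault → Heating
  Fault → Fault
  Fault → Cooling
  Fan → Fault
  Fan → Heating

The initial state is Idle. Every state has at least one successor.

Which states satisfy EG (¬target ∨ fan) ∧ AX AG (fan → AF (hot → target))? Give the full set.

{Heating, Cooling, Fan}

States satisfying ¬target ∨ fan: {Idle, Heating, Cooling, Fan}.
States satisfying EG (¬target ∨ fan): {Heating, Cooling, Fan}.
States satisfying AG (fan → AF (hot → target)): {Idle, Heating, Cooling, Fault, Fan}.
States satisfying AX AG (fan → AF (hot → target)): {Idle, Heating, Cooling, Fault, Fan}.
States satisfying EG (¬target ∨ fan) ∧ AX AG (fan → AF (hot → target)): {Heating, Cooling, Fan}.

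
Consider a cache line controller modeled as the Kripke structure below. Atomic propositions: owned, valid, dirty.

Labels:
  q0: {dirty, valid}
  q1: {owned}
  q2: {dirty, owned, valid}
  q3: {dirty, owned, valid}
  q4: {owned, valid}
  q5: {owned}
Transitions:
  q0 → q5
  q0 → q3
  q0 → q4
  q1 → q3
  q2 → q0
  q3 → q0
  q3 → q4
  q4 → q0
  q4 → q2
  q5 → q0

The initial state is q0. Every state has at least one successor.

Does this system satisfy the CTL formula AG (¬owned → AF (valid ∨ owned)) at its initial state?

Holds

States satisfying ¬owned → AF (valid ∨ owned): {q0, q1, q2, q3, q4, q5}.
States satisfying AG (¬owned → AF (valid ∨ owned)): {q0, q1, q2, q3, q4, q5}.
Every state reachable from q0 satisfies ¬owned → AF (valid ∨ owned).
q0 ∈ Sat(AG (¬owned → AF (valid ∨ owned))).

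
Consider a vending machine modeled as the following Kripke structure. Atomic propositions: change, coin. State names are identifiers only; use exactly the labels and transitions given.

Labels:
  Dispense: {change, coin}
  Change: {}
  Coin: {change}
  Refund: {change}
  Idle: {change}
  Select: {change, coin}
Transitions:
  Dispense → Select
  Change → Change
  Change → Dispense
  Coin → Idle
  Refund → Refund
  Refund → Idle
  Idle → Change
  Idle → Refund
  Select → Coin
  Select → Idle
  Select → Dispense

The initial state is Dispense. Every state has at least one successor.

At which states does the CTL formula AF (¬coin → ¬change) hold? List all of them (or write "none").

{Dispense, Change, Select}

States satisfying ¬coin → ¬change: {Dispense, Change, Select}.
States satisfying AF (¬coin → ¬change): {Dispense, Change, Select}.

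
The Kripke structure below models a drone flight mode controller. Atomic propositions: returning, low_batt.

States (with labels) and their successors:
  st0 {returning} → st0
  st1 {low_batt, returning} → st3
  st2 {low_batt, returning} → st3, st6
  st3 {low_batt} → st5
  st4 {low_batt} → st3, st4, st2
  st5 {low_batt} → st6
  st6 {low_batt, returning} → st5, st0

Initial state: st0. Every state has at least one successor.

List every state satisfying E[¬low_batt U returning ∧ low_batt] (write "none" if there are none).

States satisfying ¬low_batt: {st0}.
States satisfying returning ∧ low_batt: {st1, st2, st6}.
States satisfying E[¬low_batt U returning ∧ low_batt]: {st1, st2, st6}.

{st1, st2, st6}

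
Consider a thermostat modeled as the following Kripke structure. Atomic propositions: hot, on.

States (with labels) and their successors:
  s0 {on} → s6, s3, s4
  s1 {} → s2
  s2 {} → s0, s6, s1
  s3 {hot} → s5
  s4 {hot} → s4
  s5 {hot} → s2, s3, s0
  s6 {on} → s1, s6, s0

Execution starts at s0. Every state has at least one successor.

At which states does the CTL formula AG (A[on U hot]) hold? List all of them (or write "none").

{s4}

States satisfying A[on U hot]: {s3, s4, s5}.
States satisfying AG (A[on U hot]): {s4}.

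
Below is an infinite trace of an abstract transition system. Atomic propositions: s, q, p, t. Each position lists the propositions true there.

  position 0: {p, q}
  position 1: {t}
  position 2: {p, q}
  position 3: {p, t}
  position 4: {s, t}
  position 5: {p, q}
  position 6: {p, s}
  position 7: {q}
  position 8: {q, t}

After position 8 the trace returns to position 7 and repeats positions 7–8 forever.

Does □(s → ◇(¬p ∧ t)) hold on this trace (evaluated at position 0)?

s → ◇(¬p ∧ t) holds at every position 0..8, and those are all positions ever visited, so □(s → ◇(¬p ∧ t)) holds.
Positions where s holds: 4, 6.
Check ◇(¬p ∧ t) at each: 4→ok, 6→ok.

Holds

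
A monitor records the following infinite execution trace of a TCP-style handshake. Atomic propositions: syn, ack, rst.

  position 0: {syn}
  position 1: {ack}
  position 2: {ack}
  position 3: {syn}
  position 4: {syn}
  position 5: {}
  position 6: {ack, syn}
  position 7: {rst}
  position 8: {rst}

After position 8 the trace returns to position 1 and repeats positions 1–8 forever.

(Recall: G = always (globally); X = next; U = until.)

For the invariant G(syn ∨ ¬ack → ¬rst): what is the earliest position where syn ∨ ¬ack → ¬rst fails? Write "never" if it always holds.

7

Check syn ∨ ¬ack → ¬rst at each position in order: 0 ✓, 1 ✓, 2 ✓, 3 ✓, 4 ✓, 5 ✓, 6 ✓.
At position 7 the labels are {rst}, so syn ∨ ¬ack → ¬rst is false there. This is the first violation.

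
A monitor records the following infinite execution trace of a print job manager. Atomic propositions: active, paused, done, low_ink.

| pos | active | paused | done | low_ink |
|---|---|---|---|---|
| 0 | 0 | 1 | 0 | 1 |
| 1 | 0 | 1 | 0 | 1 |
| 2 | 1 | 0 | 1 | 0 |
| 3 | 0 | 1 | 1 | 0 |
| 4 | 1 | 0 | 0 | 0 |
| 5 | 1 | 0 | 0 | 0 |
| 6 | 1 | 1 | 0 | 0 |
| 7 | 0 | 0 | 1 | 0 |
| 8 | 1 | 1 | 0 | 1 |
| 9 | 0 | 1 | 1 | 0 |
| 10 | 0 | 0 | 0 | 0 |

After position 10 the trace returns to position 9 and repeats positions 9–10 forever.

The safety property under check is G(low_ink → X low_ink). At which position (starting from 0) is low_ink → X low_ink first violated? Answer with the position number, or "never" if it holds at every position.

1

Check low_ink → X low_ink at each position in order: 0 ✓.
At position 1 the labels are {low_ink, paused} and the next position 2 has {active, done}, so low_ink → X low_ink is false there. This is the first violation.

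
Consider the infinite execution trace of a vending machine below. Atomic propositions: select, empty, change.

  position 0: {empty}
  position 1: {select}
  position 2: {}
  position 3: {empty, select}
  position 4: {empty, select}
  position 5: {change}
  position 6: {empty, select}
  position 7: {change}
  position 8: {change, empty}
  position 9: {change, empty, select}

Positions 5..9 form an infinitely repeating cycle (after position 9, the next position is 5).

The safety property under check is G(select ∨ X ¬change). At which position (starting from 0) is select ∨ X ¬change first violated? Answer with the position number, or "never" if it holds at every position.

7

Check select ∨ X ¬change at each position in order: 0 ✓, 1 ✓, 2 ✓, 3 ✓, 4 ✓, 5 ✓, 6 ✓.
At position 7 the labels are {change} and the next position 8 has {change, empty}, so select ∨ X ¬change is false there. This is the first violation.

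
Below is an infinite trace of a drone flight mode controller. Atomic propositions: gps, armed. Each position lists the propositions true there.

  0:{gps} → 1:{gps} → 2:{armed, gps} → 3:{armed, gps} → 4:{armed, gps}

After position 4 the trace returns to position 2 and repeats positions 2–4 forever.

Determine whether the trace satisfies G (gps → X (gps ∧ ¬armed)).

gps → X (gps ∧ ¬armed) must hold at every position from 0 onward. It fails at position 1, so G (gps → X (gps ∧ ¬armed)) is false.
Positions where gps holds: 0, 1, 2, 3, 4.
Check X (gps ∧ ¬armed) at each: 0→ok, 1→fails, 2→fails, 3→fails, 4→fails.

Violated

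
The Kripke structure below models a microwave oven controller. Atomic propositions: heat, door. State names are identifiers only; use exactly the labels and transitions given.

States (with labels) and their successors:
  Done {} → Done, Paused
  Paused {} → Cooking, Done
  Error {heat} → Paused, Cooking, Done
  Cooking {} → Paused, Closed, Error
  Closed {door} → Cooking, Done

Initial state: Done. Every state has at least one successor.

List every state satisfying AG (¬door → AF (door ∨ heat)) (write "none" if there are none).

States satisfying ¬door → AF (door ∨ heat): {Error, Closed}.
States satisfying AG (¬door → AF (door ∨ heat)): ∅.

none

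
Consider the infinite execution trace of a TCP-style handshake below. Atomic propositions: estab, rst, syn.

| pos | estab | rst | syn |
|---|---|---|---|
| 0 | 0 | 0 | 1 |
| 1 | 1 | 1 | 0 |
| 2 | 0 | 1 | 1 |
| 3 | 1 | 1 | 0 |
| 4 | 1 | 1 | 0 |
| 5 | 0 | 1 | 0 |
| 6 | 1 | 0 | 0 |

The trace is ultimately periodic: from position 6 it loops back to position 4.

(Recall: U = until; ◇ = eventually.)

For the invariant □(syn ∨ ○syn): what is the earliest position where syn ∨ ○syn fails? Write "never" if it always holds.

3

Check syn ∨ ○syn at each position in order: 0 ✓, 1 ✓, 2 ✓.
At position 3 the labels are {estab, rst} and the next position 4 has {estab, rst}, so syn ∨ ○syn is false there. This is the first violation.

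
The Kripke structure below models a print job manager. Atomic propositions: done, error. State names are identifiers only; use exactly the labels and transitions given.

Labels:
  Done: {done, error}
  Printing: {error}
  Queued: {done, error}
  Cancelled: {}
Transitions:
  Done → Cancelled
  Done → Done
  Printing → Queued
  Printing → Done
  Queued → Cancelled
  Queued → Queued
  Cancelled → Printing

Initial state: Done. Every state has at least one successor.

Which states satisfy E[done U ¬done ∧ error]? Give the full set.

{Printing}

States satisfying done: {Done, Queued}.
States satisfying ¬done ∧ error: {Printing}.
States satisfying E[done U ¬done ∧ error]: {Printing}.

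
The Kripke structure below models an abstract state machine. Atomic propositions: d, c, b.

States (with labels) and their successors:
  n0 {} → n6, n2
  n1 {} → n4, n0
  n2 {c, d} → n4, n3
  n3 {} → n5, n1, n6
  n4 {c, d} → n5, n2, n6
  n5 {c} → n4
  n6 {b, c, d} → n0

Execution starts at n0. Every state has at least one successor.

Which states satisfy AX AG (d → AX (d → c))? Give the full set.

{n0, n1, n2, n3, n4, n5, n6}

States satisfying AG (d → AX (d → c)): {n0, n1, n2, n3, n4, n5, n6}.
States satisfying AX AG (d → AX (d → c)): {n0, n1, n2, n3, n4, n5, n6}.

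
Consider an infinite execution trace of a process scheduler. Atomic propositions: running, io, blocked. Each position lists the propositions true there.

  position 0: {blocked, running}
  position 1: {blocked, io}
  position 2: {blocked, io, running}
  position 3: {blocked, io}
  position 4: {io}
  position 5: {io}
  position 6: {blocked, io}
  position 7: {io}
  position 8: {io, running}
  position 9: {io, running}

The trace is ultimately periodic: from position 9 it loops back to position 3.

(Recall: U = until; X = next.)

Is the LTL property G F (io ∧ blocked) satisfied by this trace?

Holds

F (io ∧ blocked) holds at every position 0..9, and those are all positions ever visited, so G F (io ∧ blocked) holds.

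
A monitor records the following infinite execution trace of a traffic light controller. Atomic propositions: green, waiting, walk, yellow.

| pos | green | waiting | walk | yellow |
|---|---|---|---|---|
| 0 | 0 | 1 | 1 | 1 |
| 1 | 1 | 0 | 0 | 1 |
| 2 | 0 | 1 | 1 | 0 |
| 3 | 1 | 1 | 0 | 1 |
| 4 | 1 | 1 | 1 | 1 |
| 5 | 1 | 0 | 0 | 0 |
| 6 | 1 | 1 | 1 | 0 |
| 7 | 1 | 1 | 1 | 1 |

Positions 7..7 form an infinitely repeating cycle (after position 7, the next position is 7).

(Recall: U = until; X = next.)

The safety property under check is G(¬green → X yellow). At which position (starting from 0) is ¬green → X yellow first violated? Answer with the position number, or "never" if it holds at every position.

¬green → X yellow holds at every position 0..7, and those are all the positions the trace ever visits, so the invariant G(¬green → X yellow) is never violated.

never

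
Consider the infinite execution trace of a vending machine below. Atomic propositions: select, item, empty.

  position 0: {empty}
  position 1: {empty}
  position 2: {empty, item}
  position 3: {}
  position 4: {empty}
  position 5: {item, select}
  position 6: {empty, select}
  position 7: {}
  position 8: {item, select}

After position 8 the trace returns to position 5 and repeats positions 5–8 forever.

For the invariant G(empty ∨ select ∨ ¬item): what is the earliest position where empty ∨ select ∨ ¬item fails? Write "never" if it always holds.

empty ∨ select ∨ ¬item holds at every position 0..8, and those are all the positions the trace ever visits, so the invariant G(empty ∨ select ∨ ¬item) is never violated.

never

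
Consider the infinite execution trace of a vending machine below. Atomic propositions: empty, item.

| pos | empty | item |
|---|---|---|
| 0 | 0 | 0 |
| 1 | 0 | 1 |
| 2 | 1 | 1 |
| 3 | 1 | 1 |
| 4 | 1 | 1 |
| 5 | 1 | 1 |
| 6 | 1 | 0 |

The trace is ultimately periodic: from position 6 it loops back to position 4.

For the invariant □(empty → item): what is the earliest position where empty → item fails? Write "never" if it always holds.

6

Check empty → item at each position in order: 0 ✓, 1 ✓, 2 ✓, 3 ✓, 4 ✓, 5 ✓.
At position 6 the labels are {empty}, so empty → item is false there. This is the first violation.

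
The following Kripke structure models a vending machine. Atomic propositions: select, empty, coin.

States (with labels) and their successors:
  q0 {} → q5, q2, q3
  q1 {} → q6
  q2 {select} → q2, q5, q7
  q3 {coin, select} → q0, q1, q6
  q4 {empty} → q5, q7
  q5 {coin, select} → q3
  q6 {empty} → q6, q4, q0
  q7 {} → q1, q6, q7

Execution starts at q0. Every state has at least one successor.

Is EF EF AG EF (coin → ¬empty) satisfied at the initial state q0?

Holds

States satisfying EF AG EF (coin → ¬empty): {q0, q1, q2, q3, q4, q5, q6, q7}.
States satisfying EF EF AG EF (coin → ¬empty): {q0, q1, q2, q3, q4, q5, q6, q7}.
Some path from q0 reaches a state where EF AG EF (coin → ¬empty) holds.
q0 ∈ Sat(EF EF AG EF (coin → ¬empty)).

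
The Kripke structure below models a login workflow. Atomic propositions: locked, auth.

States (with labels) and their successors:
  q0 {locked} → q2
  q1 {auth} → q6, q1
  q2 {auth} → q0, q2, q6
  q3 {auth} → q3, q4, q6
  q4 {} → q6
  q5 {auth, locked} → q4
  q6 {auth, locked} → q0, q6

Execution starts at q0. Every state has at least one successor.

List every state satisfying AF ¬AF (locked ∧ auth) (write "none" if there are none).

{q0, q1, q2, q3}

States satisfying ¬AF (locked ∧ auth): {q0, q1, q2, q3}.
States satisfying AF ¬AF (locked ∧ auth): {q0, q1, q2, q3}.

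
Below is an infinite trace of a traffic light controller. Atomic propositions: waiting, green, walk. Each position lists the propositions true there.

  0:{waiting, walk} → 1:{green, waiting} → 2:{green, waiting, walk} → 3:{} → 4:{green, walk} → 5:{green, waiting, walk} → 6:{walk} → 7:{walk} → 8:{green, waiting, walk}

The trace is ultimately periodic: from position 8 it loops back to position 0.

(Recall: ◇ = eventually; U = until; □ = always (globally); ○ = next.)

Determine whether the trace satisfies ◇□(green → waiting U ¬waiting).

□(green → waiting U ¬waiting) holds at position 0, which is reachable from 0, so ◇□(green → waiting U ¬waiting) holds.

Yes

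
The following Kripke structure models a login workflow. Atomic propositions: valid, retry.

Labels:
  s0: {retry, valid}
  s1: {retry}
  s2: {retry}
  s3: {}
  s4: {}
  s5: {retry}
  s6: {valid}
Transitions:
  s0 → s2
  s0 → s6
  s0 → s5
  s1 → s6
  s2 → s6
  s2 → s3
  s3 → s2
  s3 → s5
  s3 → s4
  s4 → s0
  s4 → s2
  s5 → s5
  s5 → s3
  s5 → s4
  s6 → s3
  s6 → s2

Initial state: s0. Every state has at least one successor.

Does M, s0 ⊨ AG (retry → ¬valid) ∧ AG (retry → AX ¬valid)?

States satisfying retry → ¬valid: {s1, s2, s3, s4, s5, s6}.
States satisfying AG (retry → ¬valid): ∅.
States satisfying retry → AX ¬valid: {s3, s4, s5, s6}.
States satisfying AG (retry → AX ¬valid): ∅.
States satisfying AG (retry → ¬valid) ∧ AG (retry → AX ¬valid): ∅.
s0 ∉ Sat(AG (retry → ¬valid) ∧ AG (retry → AX ¬valid)).

Does not hold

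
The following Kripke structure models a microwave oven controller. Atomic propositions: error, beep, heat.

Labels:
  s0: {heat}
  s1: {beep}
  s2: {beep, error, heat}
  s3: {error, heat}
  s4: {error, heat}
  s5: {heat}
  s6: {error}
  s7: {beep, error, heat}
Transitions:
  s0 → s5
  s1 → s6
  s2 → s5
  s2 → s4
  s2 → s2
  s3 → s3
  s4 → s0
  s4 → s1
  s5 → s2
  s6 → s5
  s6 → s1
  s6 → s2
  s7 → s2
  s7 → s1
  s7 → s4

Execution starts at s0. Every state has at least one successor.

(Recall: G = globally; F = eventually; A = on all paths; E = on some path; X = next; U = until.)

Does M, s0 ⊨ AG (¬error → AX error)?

Violated

States satisfying ¬error → AX error: {s1, s2, s3, s4, s5, s6, s7}.
States satisfying AG (¬error → AX error): {s3}.
s0 is reachable from s0 and violates ¬error → AX error, so AG fails at s0.
s0 ∉ Sat(AG (¬error → AX error)).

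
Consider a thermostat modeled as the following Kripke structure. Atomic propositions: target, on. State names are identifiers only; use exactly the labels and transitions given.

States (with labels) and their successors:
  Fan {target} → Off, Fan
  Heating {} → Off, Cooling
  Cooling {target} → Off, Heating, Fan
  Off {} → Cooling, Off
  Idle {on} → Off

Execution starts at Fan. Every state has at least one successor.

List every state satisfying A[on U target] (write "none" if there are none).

{Fan, Cooling}

States satisfying on: {Idle}.
States satisfying target: {Fan, Cooling}.
States satisfying A[on U target]: {Fan, Cooling}.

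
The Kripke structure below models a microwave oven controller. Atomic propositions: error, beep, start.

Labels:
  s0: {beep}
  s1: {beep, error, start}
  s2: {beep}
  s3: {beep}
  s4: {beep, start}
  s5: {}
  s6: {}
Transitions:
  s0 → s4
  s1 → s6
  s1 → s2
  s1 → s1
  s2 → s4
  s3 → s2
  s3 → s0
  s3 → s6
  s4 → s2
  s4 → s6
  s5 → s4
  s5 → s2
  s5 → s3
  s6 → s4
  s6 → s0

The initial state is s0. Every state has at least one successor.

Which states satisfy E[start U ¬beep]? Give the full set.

States satisfying start: {s1, s4}.
States satisfying ¬beep: {s5, s6}.
States satisfying E[start U ¬beep]: {s1, s4, s5, s6}.

{s1, s4, s5, s6}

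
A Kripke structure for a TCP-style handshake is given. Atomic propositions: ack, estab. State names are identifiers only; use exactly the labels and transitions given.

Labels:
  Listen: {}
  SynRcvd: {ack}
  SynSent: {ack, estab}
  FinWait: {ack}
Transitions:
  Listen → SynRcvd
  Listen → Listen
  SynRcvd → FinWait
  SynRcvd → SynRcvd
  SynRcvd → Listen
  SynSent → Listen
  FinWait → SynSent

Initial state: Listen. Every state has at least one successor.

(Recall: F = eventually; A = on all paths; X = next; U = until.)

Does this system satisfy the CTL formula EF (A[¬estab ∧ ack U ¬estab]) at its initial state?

Satisfied

States satisfying A[¬estab ∧ ack U ¬estab]: {Listen, SynRcvd, FinWait}.
States satisfying EF (A[¬estab ∧ ack U ¬estab]): {Listen, SynRcvd, SynSent, FinWait}.
Some path from Listen reaches a state where A[¬estab ∧ ack U ¬estab] holds.
Listen ∈ Sat(EF (A[¬estab ∧ ack U ¬estab])).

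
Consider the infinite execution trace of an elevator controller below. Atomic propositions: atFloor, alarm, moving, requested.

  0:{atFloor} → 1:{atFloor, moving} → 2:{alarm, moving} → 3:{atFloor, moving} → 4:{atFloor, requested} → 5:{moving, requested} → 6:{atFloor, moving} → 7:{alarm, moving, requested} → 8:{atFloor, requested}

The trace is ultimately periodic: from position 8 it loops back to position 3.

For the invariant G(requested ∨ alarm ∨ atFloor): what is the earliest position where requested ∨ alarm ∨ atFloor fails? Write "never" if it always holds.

requested ∨ alarm ∨ atFloor holds at every position 0..8, and those are all the positions the trace ever visits, so the invariant G(requested ∨ alarm ∨ atFloor) is never violated.

never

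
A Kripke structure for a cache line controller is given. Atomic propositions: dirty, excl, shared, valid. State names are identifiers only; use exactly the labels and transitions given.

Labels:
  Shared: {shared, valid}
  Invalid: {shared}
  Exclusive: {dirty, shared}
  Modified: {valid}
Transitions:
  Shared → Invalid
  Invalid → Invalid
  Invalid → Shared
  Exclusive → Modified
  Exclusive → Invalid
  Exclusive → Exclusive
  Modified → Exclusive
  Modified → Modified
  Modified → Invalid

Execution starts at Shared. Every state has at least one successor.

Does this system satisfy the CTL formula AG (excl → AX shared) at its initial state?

States satisfying excl → AX shared: {Shared, Invalid, Exclusive, Modified}.
States satisfying AG (excl → AX shared): {Shared, Invalid, Exclusive, Modified}.
Every state reachable from Shared satisfies excl → AX shared.
Shared ∈ Sat(AG (excl → AX shared)).

Yes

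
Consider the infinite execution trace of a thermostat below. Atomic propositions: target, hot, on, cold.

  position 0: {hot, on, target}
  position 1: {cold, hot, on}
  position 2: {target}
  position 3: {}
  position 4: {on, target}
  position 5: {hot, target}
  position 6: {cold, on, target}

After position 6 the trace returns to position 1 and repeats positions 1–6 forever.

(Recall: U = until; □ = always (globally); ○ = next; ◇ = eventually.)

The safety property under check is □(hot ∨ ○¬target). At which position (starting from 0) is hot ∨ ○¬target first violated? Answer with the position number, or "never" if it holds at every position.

Check hot ∨ ○¬target at each position in order: 0 ✓, 1 ✓, 2 ✓.
At position 3 the labels are {} and the next position 4 has {on, target}, so hot ∨ ○¬target is false there. This is the first violation.

3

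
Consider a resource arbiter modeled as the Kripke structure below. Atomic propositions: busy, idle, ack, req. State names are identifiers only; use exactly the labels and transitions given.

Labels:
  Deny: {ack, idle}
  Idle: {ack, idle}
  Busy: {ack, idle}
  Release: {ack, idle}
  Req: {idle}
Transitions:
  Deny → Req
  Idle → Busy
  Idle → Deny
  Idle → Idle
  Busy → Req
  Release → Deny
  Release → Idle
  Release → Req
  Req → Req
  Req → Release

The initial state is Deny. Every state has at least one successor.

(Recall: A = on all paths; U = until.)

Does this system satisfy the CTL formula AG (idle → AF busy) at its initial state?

Does not hold

States satisfying idle → AF busy: ∅.
States satisfying AG (idle → AF busy): ∅.
Busy is reachable from Deny and violates idle → AF busy, so AG fails at Deny.
Deny ∉ Sat(AG (idle → AF busy)).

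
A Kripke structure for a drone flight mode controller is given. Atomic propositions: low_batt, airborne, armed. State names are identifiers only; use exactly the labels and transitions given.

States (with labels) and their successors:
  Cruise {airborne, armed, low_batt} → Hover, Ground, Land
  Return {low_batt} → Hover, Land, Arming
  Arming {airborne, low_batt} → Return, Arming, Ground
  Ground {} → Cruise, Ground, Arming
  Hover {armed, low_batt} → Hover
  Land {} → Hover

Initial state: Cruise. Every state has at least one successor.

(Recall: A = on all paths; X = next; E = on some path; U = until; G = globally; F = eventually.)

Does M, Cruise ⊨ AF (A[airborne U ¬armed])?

Does not hold

States satisfying A[airborne U ¬armed]: {Return, Arming, Ground, Land}.
States satisfying AF (A[airborne U ¬armed]): {Return, Arming, Ground, Land}.
There is a path from Cruise along which A[airborne U ¬armed] never holds.
Cruise ∉ Sat(AF (A[airborne U ¬armed])).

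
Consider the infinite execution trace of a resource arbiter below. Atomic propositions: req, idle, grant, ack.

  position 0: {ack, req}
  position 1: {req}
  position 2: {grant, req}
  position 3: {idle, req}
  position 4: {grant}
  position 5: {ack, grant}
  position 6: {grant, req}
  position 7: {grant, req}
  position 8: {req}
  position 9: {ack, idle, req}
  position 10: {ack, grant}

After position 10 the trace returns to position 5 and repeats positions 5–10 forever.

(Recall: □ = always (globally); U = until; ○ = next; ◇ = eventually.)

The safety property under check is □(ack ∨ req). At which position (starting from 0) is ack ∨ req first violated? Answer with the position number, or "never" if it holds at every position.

4

Check ack ∨ req at each position in order: 0 ✓, 1 ✓, 2 ✓, 3 ✓.
At position 4 the labels are {grant}, so ack ∨ req is false there. This is the first violation.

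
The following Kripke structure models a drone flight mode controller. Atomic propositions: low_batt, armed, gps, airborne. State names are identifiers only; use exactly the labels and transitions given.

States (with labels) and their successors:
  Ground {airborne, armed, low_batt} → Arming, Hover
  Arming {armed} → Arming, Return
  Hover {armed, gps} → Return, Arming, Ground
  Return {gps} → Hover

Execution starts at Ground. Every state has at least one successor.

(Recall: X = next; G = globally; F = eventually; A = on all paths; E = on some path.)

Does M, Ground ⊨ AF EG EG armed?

Holds

States satisfying EG EG armed: {Ground, Arming, Hover}.
States satisfying AF EG EG armed: {Ground, Arming, Hover, Return}.
Ground ∈ Sat(AF EG EG armed).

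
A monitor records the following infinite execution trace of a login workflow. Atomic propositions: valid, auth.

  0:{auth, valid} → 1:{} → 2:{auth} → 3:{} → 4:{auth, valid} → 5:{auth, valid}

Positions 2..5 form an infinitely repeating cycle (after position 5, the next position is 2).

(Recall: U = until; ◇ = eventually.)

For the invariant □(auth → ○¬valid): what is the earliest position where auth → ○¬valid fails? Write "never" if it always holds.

4

Check auth → ○¬valid at each position in order: 0 ✓, 1 ✓, 2 ✓, 3 ✓.
At position 4 the labels are {auth, valid} and the next position 5 has {auth, valid}, so auth → ○¬valid is false there. This is the first violation.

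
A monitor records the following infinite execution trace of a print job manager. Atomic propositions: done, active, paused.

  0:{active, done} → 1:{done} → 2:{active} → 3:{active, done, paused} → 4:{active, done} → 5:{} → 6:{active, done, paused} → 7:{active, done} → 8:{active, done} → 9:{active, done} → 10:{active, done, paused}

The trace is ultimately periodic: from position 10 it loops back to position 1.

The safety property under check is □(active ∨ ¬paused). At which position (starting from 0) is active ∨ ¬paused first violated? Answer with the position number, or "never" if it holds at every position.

never

active ∨ ¬paused holds at every position 0..10, and those are all the positions the trace ever visits, so the invariant □(active ∨ ¬paused) is never violated.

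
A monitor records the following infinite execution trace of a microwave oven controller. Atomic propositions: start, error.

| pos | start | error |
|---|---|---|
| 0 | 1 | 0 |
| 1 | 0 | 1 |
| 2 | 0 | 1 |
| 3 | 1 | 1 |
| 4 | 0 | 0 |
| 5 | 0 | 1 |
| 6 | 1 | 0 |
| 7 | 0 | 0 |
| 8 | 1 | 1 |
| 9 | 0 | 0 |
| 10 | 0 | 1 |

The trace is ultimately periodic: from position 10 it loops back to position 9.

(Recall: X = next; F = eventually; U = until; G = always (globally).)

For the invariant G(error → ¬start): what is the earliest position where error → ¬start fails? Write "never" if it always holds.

Check error → ¬start at each position in order: 0 ✓, 1 ✓, 2 ✓.
At position 3 the labels are {error, start}, so error → ¬start is false there. This is the first violation.

3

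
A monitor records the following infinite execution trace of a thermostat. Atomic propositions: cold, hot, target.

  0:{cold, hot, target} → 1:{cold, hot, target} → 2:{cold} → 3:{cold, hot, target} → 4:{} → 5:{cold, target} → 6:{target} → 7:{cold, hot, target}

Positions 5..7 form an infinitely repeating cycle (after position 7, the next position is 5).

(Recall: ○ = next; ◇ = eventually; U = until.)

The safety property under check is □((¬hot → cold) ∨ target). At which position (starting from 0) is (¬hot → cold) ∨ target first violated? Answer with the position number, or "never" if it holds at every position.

4

Check (¬hot → cold) ∨ target at each position in order: 0 ✓, 1 ✓, 2 ✓, 3 ✓.
At position 4 the labels are {}, so (¬hot → cold) ∨ target is false there. This is the first violation.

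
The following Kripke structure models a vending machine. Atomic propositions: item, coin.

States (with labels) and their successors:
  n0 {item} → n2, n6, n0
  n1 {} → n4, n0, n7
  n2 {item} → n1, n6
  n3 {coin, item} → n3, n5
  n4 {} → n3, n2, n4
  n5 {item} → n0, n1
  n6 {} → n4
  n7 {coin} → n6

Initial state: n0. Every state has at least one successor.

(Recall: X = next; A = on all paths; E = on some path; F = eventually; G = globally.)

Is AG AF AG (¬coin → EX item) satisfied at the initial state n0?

Violated

States satisfying AF AG (¬coin → EX item): ∅.
States satisfying AG AF AG (¬coin → EX item): ∅.
n0 is reachable from n0 and violates AF AG (¬coin → EX item), so AG fails at n0.
n0 ∉ Sat(AG AF AG (¬coin → EX item)).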